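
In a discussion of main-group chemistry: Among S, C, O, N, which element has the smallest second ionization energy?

The second ionization energy removes an electron from the +1 ion. For each element: S⁺ still has 5 valence electrons; C⁺ still has 3 valence electrons; O⁺ still has 5 valence electrons; N⁺ still has 4 valence electrons.
All are still removing valence electrons, so compare the +1 ions as you would atoms: IE_2 generally rises across a period (higher Z_eff) and falls down a group (larger shell), subject to the usual subshell exceptions.
Valence configurations: S⁺ [Ne]3s²3p³, C⁺ [He]2s²2p¹, O⁺ [He]2s²2p³, N⁺ [He]2s²2p².
The numbers (kJ/mol): S 2252, C 2353, O 3388, N 2856.
Putting it together, IE_2: S < C < N < O.

S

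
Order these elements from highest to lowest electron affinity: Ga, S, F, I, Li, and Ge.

EA tends to increase across a period and decrease down a group, though the pattern is less regular than for IE or radius.
Neither a single period nor a single group — weigh both effects.
Li > Ga: the two effects oppose for this pair; the down-group effect wins (60 vs 29 kJ/mol).
Ge > Li: period and group pull opposite ways; the across-period shift dominates (119 vs 60 kJ/mol).
S > Ge: relative to Ge, both the across-period and down-group shifts push S's electron affinity up.
I > S: the two effects oppose for this pair; the across-period effect wins (295 vs 200 kJ/mol).
F > I: they share group 17; the group trend gives F the larger value.
Approximate values (kJ/mol): Li 60, F 328, S 200, Ga 29, Ge 119, I 295.
So from highest to lowest: F > I > S > Ge > Li > Ga.

F > I > S > Ge > Li > Ga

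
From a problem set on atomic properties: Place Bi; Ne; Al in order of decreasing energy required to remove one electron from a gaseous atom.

IE₁ increases left→right with effective nuclear charge and decreases top→bottom as the valence shell moves farther out.
These span different periods and groups, so the two trends combine.
Bi > Al: the two effects oppose for this pair; the across-period effect wins (703 vs 578 kJ/mol).
Ne > Bi: both effects reinforce here, so Ne is clearly the higher of the two.
Approximate values (kJ/mol): Ne 2081, Al 578, Bi 703.
So from highest to lowest: Ne > Bi > Al.

Ne > Bi > Al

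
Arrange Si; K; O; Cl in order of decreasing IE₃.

O, K, Cl, Si

The third ionization energy removes an electron from the +2 ion. For each element: Si²⁺ still has 2 valence electrons; K²⁺ is already 1 electron into the core; O²⁺ still has 4 valence electrons; Cl²⁺ still has 5 valence electrons.
Usually core removal costs more than valence removal, but here the competition is close: a tightly held n=2 valence electron can cost more to remove than an n=3 core electron, so the actual values have to decide it.
Valence configurations: Si²⁺ [Ne]3s², O²⁺ [He]2s²2p², Cl²⁺ [Ne]3s²3p³.
Tabulated IE_3 (kJ/mol): Si 3232, K 4420, O 5300, Cl 3822.
Hence IE_3: Si < Cl < K < O.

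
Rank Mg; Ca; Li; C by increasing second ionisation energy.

After 1 electron has been removed, what remains? Mg⁺ still has 1 valence electron; Ca⁺ still has 1 valence electron; Li⁺ is the bare [He] core; C⁺ still has 3 valence electrons.
Core electrons are held far more tightly than valence electrons, so Li tops the IE_2 order.
Valence configurations: Mg⁺ [Ne]3s¹, Ca⁺ [Ar]4s¹, C⁺ [He]2s²2p¹.
The numbers (kJ/mol): Mg 1451, Ca 1145, Li 7298, C 2353.
Overall IE_2 order: Ca < Mg < C < Li.

Ca < Mg < C < Li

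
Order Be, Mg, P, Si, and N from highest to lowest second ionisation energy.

N, P, Be, Si, Mg

Consider each +1 ion: Be⁺ still has 1 valence electron; Mg⁺ still has 1 valence electron; P⁺ still has 4 valence electrons; Si⁺ still has 3 valence electrons; N⁺ still has 4 valence electrons.
All are still removing valence electrons, so compare the +1 ions as you would atoms: IE_2 generally rises across a period (higher Z_eff) and falls down a group (larger shell), subject to the usual subshell exceptions.
Valence configurations: Be⁺ [He]2s¹, Mg⁺ [Ne]3s¹, P⁺ [Ne]3s²3p², Si⁺ [Ne]3s²3p¹, N⁺ [He]2s²2p².
Approximate IE_2 values (kJ/mol): Be 1757, Mg 1451, P 1907, Si 1577, N 2856.
Overall IE_2 order: Mg < Si < Be < P < N.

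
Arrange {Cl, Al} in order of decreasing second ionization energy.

After 1 electron has been removed, what remains? Cl⁺ still has 6 valence electrons; Al⁺ still has 2 valence electrons.
All are still removing valence electrons, so compare the +1 ions as you would atoms: IE_2 generally rises across a period (higher Z_eff) and falls down a group (larger shell), subject to the usual subshell exceptions.
Valence configurations: Cl⁺ [Ne]3s²3p⁴, Al⁺ [Ne]3s².
Tabulated IE_2 (kJ/mol): Cl 2298, Al 1817.
So the second ionization energies run Al < Cl.

Cl, Al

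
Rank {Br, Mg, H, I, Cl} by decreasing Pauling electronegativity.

Cl > Br > I > H > Mg

H is in period 1, group 1; Mg is in period 3, group 2; Cl is in period 3, group 17; Br is in period 4, group 17; I is in period 5, group 17.
EN rises left→right (higher Z_eff, smaller atoms) and falls top→bottom (larger, more shielded atoms).
Neither a single period nor a single group — weigh both effects.
H > Mg: the two effects oppose for this pair; the down-group effect wins (2.20 vs 1.31).
I > H: period and group pull opposite ways; the across-period shift dominates (2.66 vs 2.20).
Br > I: Br sits above I in group 17, so the down-group effect alone puts Br higher.
Cl > Br: Cl sits above Br in group 17, so the down-group effect alone puts Cl higher.
For reference (Pauling): H 2.20, Mg 1.31, Cl 3.16, Br 2.96, I 2.66.
So from highest to lowest: Cl > Br > I > H > Mg.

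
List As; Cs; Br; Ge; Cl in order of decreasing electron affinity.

Cl is in period 3, group 17; Ge is in period 4, group 14; As is in period 4, group 15; Br is in period 4, group 17; Cs is in period 6, group 1.
EA tends to increase across a period and decrease down a group, though the pattern is less regular than for IE or radius.
Here both period and group differ, so the two effects have to be weighed against each other.
As > Cs: relative to Cs, both the across-period and down-group shifts push As's electron affinity up.
Ge > As: this pair runs against the simple trend — see the exception note.
Br > Ge: Br lies to the right of Ge in period 4, so the across-period effect alone puts Br higher.
Cl > Br: Cl sits above Br in group 17, so the down-group effect alone puts Cl higher.
Note the exception: Ge has a higher electron affinity than As, contrary to the simple trend — adding an electron to As's half-filled 4p³ is unfavourable, so Ge (4p²) has the more exothermic EA.
For reference (kJ/mol): Cl 349, Ge 119, As 78, Br 325, Cs 46.
So from highest to lowest: Cl > Br > Ge > As > Cs.

Cl > Br > Ge > As > Cs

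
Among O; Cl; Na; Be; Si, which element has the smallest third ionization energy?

Si

The third ionization energy removes an electron from the +2 ion. For each element: O²⁺ still has 4 valence electrons; Cl²⁺ still has 5 valence electrons; Na²⁺ is already 1 electron into the core; Be²⁺ is the bare [He] core; Si²⁺ still has 2 valence electrons.
Core electrons are held far more tightly than valence electrons, so Na and Be top the IE_3 order.
Valence configurations: O²⁺ [He]2s²2p², Cl²⁺ [Ne]3s²3p³, Si²⁺ [Ne]3s².
Tabulated IE_3 (kJ/mol): O 5300, Cl 3822, Na 6910, Be 14849, Si 3232.
So the third ionization energies run Si < Cl < O < Na < Be.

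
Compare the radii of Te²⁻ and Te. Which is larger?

Te²⁻

Forming Te²⁻ adds 2 electrons to Te. More electron–electron repulsion in the same shell, with unchanged nuclear charge, lets the cloud expand.
An anion is larger than its parent atom: Te²⁻ > Te.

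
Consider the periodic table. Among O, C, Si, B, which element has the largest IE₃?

O

After 2 electrons have been removed, what remains? O²⁺ still has 4 valence electrons; C²⁺ still has 2 valence electrons; Si²⁺ still has 2 valence electrons; B²⁺ still has 1 valence electron.
All are still removing valence electrons, so compare the +2 ions as you would atoms: IE_3 generally rises across a period (higher Z_eff) and falls down a group (larger shell), subject to the usual subshell exceptions.
Valence configurations: O²⁺ [He]2s²2p², C²⁺ [He]2s², Si²⁺ [Ne]3s², B²⁺ [He]2s¹.
Approximate IE_3 values (kJ/mol): O 5300, C 4620, Si 3232, B 3660.
Putting it together, IE_3: Si < B < C < O.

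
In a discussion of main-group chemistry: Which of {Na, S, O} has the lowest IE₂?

S

After 1 electron has been removed, what remains? Na⁺ is the bare [Ne] core; S⁺ still has 5 valence electrons; O⁺ still has 5 valence electrons.
Core electrons are held far more tightly than valence electrons, so Na tops the IE_2 order.
Valence configurations: S⁺ [Ne]3s²3p³, O⁺ [He]2s²2p³.
Approximate IE_2 values (kJ/mol): Na 4562, S 2252, O 3388.
Hence IE_2: S < O < Na.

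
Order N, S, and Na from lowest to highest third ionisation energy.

IE_3 is the cost of taking one more electron from the +2 cation: N²⁺ still has 3 valence electrons; S²⁺ still has 4 valence electrons; Na²⁺ is already 1 electron into the core.
Breaking into a closed-shell core is much more expensive than removing a leftover valence electron — Na has the largest IE_3 here.
Valence configurations: N²⁺ [He]2s²2p¹, S²⁺ [Ne]3s²3p².
Approximate IE_3 values (kJ/mol): N 4578, S 3357, Na 6910.
Putting it together, IE_3: S < N < Na.

S, N, Na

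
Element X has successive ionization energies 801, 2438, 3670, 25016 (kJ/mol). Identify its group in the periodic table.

Look for the largest jump between consecutive ionization energies: IE4/IE3 ≈ 6.8, far larger than any earlier ratio.
That jump marks the point where a core electron is being removed. So the atom has 3 valence electrons.
A main-group element with 3 valence electrons is in group 13.

Group 13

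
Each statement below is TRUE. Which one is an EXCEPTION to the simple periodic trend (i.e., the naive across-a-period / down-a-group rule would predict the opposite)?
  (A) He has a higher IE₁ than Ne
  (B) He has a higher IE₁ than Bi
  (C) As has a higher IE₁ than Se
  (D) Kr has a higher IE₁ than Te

The general trend: IE₁ increases across a period and decreases down a group.
(A) He (period 1, group 18) vs Ne (period 2, group 18): the stated order agrees with the simple trend.
(B) He (period 1, group 18) vs Bi (period 6, group 15): the stated order agrees with the simple trend.
(C) As (period 4, group 15) vs Se (period 4, group 16): the stated order contradicts the simple trend.
(D) Kr (period 4, group 18) vs Te (period 5, group 16): the stated order agrees with the simple trend.
The exception is (C): Se (4p⁴) ionizes more easily than half-filled As (4p³).

(C)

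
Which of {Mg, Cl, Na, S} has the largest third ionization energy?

After 2 electrons have been removed, what remains? Mg²⁺ is the bare [Ne] core; Cl²⁺ still has 5 valence electrons; Na²⁺ is already 1 electron into the core; S²⁺ still has 4 valence electrons.
Breaking into a closed-shell core is much more expensive than removing a leftover valence electron — Na and Mg have the largest IE_3 here.
Valence configurations: Cl²⁺ [Ne]3s²3p³, S²⁺ [Ne]3s²3p².
The numbers (kJ/mol): Mg 7733, Cl 3822, Na 6910, S 3357.
So the third ionization energies run S < Cl < Na < Mg.

Mg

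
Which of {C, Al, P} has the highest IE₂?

The second ionization energy removes an electron from the +1 ion. For each element: C⁺ still has 3 valence electrons; Al⁺ still has 2 valence electrons; P⁺ still has 4 valence electrons.
All are still removing valence electrons, so compare the +1 ions as you would atoms: IE_2 generally rises across a period (higher Z_eff) and falls down a group (larger shell), subject to the usual subshell exceptions.
Valence configurations: C⁺ [He]2s²2p¹, Al⁺ [Ne]3s², P⁺ [Ne]3s²3p².
Approximate IE_2 values (kJ/mol): C 2353, Al 1817, P 1907.
So the second ionization energies run Al < P < C.

C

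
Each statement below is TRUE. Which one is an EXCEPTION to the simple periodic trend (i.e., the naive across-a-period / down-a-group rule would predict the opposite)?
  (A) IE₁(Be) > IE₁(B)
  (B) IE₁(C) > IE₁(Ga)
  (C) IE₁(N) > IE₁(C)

(A)

The general trend: IE₁ increases across a period and decreases down a group.
(A) Be (period 2, group 2) vs B (period 2, group 13): the stated order contradicts the simple trend.
(B) C (period 2, group 14) vs Ga (period 4, group 13): the stated order agrees with the simple trend.
(C) N (period 2, group 15) vs C (period 2, group 14): the stated order agrees with the simple trend.
The exception is (A): removing B's lone 2p electron is easier than breaking Be's filled 2s².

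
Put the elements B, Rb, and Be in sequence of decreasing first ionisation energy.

Removing the outermost electron gets harder across a period and easier down a group.
These span different periods and groups, so the two trends combine.
B > Rb: relative to Rb, both the across-period and down-group shifts push B's first ionization energy up.
Be > B: this pair runs against the simple trend — see the exception note.
Note the exception: Be has a higher first ionization energy than B, contrary to the simple trend — removing B's lone 2p electron is easier than breaking Be's filled 2s².
Tabulated first ionization energy (kJ/mol): Be 900, B 801, Rb 403.
So from highest to lowest: Be > B > Rb.

Be > B > Rb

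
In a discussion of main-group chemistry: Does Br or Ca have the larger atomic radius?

Radius decreases left→right (rising Z_eff, same n) and increases top→bottom (higher n).
All lie in period 4, so atomic radius increases right to left.
So Ca has the larger atomic radius (Ca > Br).

Ca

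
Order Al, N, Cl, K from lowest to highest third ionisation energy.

Al < Cl < K < N

Consider each +2 ion: Al²⁺ still has 1 valence electron; N²⁺ still has 3 valence electrons; Cl²⁺ still has 5 valence electrons; K²⁺ is already 1 electron into the core.
Usually core removal costs more than valence removal, but here the competition is close: a tightly held n=2 valence electron can cost more to remove than an n=3 core electron, so the actual values have to decide it.
Valence configurations: Al²⁺ [Ne]3s¹, N²⁺ [He]2s²2p¹, Cl²⁺ [Ne]3s²3p³.
The numbers (kJ/mol): Al 2745, N 4578, Cl 3822, K 4420.
So the third ionization energies run Al < Cl < K < N.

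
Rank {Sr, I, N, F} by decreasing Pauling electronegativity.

F > N > I > Sr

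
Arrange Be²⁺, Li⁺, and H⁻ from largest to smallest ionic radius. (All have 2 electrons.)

H⁻ > Li⁺ > Be²⁺

All of these have 2 electrons, so size is governed by nuclear charge alone: the more protons, the stronger the pull on the same electron cloud, and the smaller the ion.
Nuclear charges: Be²⁺ (Z=4), Li⁺ (Z=3), H⁻ (Z=1).
Largest to smallest: H⁻ > Li⁺ > Be²⁺.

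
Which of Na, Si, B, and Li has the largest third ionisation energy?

IE_3 is the cost of taking one more electron from the +2 cation: Na²⁺ is already 1 electron into the core; Si²⁺ still has 2 valence electrons; B²⁺ still has 1 valence electron; Li²⁺ is already 1 electron into the core.
Breaking into a closed-shell core is much more expensive than removing a leftover valence electron — Na and Li have the largest IE_3 here.
Valence configurations: Si²⁺ [Ne]3s², B²⁺ [He]2s¹.
Approximate IE_3 values (kJ/mol): Na 6910, Si 3232, B 3660, Li 11815.
So the third ionization energies run Si < B < Na < Li.

Li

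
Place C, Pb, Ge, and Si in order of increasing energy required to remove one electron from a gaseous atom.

Pb < Ge < Si < C

C is in period 2, group 14; Si is in period 3, group 14; Ge is in period 4, group 14; Pb is in period 6, group 14.
IE₁ increases left→right with effective nuclear charge and decreases top→bottom as the valence shell moves farther out.
All are in group 14, so first ionization energy increases up the group.
So from lowest to highest: Pb < Ge < Si < C.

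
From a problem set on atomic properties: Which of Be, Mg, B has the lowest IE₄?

After 3 electrons have been removed, what remains? Be³⁺ is already 1 electron into the core; Mg³⁺ is already 1 electron into the core; B³⁺ is the bare [He] core.
All of these are removing an electron from a noble-gas core or deeper; the smaller core (lower principal quantum number) is held far more tightly, and within a period the higher nuclear charge binds the same core more tightly.
Approximate IE_4 values (kJ/mol): Be 21007, Mg 10543, B 25026.
Overall IE_4 order: Mg < Be < B.

Mg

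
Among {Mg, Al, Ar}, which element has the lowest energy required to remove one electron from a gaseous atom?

IE₁ increases left→right with effective nuclear charge and decreases top→bottom as the valence shell moves farther out.
All lie in period 3; the across-period trend (first ionization energy increases left to right) applies, with the exception below.
Note the exception: Mg has a higher first ionization energy than Al, contrary to the simple trend — Al's single 3p electron is easier to remove than one from Mg's filled 3s².
Tabulated first ionization energy (kJ/mol): Mg 738, Al 578, Ar 1521.
The lowest energy required to remove one electron from a gaseous atom among these belongs to Al.

Al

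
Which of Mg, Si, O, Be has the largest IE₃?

Be

Consider each +2 ion: Mg²⁺ is the bare [Ne] core; Si²⁺ still has 2 valence electrons; O²⁺ still has 4 valence electrons; Be²⁺ is the bare [He] core.
Core electrons are held far more tightly than valence electrons, so Mg and Be top the IE_3 order.
Valence configurations: Si²⁺ [Ne]3s², O²⁺ [He]2s²2p².
Tabulated IE_3 (kJ/mol): Mg 7733, Si 3232, O 5300, Be 14849.
Putting it together, IE_3: Si < O < Mg < Be.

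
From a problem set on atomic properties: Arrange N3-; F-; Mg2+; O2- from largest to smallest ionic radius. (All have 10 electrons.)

N3- > O2- > F- > Mg2+

All of these have 10 electrons, so size is governed by nuclear charge alone: the more protons, the stronger the pull on the same electron cloud, and the smaller the ion.
Nuclear charges: Mg2+ (Z=12), F- (Z=9), O2- (Z=8), N3- (Z=7).
Largest to smallest: N3- > O2- > F- > Mg2+.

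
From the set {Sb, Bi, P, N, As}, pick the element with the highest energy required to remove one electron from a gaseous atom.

N

N is in period 2, group 15; P is in period 3, group 15; As is in period 4, group 15; Sb is in period 5, group 15; Bi is in period 6, group 15.
First ionization energy rises across a period (greater Z_eff holds electrons more tightly) and falls down a group (valence electrons are farther from the nucleus).
All are in group 15, so first ionization energy increases up the group.
The highest energy required to remove one electron from a gaseous atom among these belongs to N.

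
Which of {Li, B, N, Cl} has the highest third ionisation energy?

Li

After 2 electrons have been removed, what remains? Li²⁺ is already 1 electron into the core; B²⁺ still has 1 valence electron; N²⁺ still has 3 valence electrons; Cl²⁺ still has 5 valence electrons.
Core electrons are held far more tightly than valence electrons, so Li tops the IE_3 order.
Valence configurations: B²⁺ [He]2s¹, N²⁺ [He]2s²2p¹, Cl²⁺ [Ne]3s²3p³.
Approximate IE_3 values (kJ/mol): Li 11815, B 3660, N 4578, Cl 3822.
Hence IE_3: B < Cl < N < Li.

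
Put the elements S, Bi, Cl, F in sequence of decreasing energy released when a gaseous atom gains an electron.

F is in period 2, group 17; S is in period 3, group 16; Cl is in period 3, group 17; Bi is in period 6, group 15.
Electron affinity generally becomes more exothermic across a period toward the halogens and less exothermic down a group.
Here both period and group differ, so the two effects have to be weighed against each other.
S > Bi: relative to Bi, both the across-period and down-group shifts push S's electron affinity up.
F > S: both effects reinforce here, so F is clearly the higher of the two.
Cl > F: this pair runs against the simple trend — see the exception note.
Note the exception: Cl has a higher electron affinity than F, contrary to the simple trend — F's small 2p subshell makes the incoming electron feel strong e⁻–e⁻ repulsion, so Cl actually releases more energy on gaining an electron.
For reference (kJ/mol): F 328, S 200, Cl 349, Bi 91.
So from highest to lowest: Cl > F > S > Bi.

Cl, F, S, Bi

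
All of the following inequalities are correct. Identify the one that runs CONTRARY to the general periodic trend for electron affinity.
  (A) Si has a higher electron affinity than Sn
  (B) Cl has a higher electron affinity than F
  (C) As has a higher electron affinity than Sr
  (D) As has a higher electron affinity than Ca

(B)

The general trend: electron affinity increases across a period and decreases down a group.
(A) Si (period 3, group 14) vs Sn (period 5, group 14): the stated order agrees with the simple trend.
(B) Cl (period 3, group 17) vs F (period 2, group 17): the stated order contradicts the simple trend.
(C) As (period 4, group 15) vs Sr (period 5, group 2): the stated order agrees with the simple trend.
(D) As (period 4, group 15) vs Ca (period 4, group 2): the stated order agrees with the simple trend.
The exception is (B): F's small 2p subshell makes the incoming electron feel strong e⁻–e⁻ repulsion, so Cl actually releases more energy on gaining an electron.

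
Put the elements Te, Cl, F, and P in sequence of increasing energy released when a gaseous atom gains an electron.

P < Te < F < Cl

F is in period 2, group 17; P is in period 3, group 15; Cl is in period 3, group 17; Te is in period 5, group 16.
EA tends to increase across a period and decrease down a group, though the pattern is less regular than for IE or radius.
Here both period and group differ, so the two effects have to be weighed against each other.
Te > P: period and group pull opposite ways; the across-period shift dominates (190 vs 72 kJ/mol).
F > Te: both effects reinforce here, so F is clearly the higher of the two.
Cl > F: this pair runs against the simple trend — see the exception note.
Note the exception: Cl has a higher electron affinity than F, contrary to the simple trend — F's small 2p subshell makes the incoming electron feel strong e⁻–e⁻ repulsion, so Cl actually releases more energy on gaining an electron.
Approximate values (kJ/mol): F 328, P 72, Cl 349, Te 190.
So from lowest to highest: P < Te < F < Cl.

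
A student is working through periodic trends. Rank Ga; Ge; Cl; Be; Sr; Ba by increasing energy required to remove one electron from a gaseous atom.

Ba < Sr < Ga < Ge < Be < Cl

Be is in period 2, group 2; Cl is in period 3, group 17; Ga is in period 4, group 13; Ge is in period 4, group 14; Sr is in period 5, group 2; Ba is in period 6, group 2.
IE₁ increases left→right with effective nuclear charge and decreases top→bottom as the valence shell moves farther out.
Here both period and group differ, so the two effects have to be weighed against each other.
Sr > Ba: Sr sits above Ba in group 2, so the down-group effect alone puts Sr higher.
Ga > Sr: relative to Sr, both the across-period and down-group shifts push Ga's first ionization energy up.
Ge > Ga: both are in period 4; the period trend gives Ge the larger value.
Be > Ge: period and group pull opposite ways; the down-group shift dominates (900 vs 762 kJ/mol).
Cl > Be: period and group pull opposite ways; the across-period shift dominates (1251 vs 900 kJ/mol).
Approximate values (kJ/mol): Be 900, Cl 1251, Ga 579, Ge 762, Sr 550, Ba 503.
So from lowest to highest: Ba < Sr < Ga < Ge < Be < Cl.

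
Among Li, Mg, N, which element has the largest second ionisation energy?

Li

Consider each +1 ion: Li⁺ is the bare [He] core; Mg⁺ still has 1 valence electron; N⁺ still has 4 valence electrons.
Breaking into a closed-shell core is much more expensive than removing a leftover valence electron — Li has the largest IE_2 here.
Valence configurations: Mg⁺ [Ne]3s¹, N⁺ [He]2s²2p².
Tabulated IE_2 (kJ/mol): Li 7298, Mg 1451, N 2856.
Overall IE_2 order: Mg < N < Li.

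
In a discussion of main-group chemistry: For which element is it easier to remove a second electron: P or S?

P

IE_2 is the cost of taking one more electron from the +1 cation: P⁺ still has 4 valence electrons; S⁺ still has 5 valence electrons.
All are still removing valence electrons, so compare the +1 ions as you would atoms: IE_2 generally rises across a period (higher Z_eff) and falls down a group (larger shell), subject to the usual subshell exceptions.
Valence configurations: P⁺ [Ne]3s²3p², S⁺ [Ne]3s²3p³.
Tabulated IE_2 (kJ/mol): P 1907, S 2252.
So the second ionization energies run P < S.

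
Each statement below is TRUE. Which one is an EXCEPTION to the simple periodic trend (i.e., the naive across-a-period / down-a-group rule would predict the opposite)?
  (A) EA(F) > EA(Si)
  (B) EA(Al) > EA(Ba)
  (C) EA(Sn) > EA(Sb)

(C)

The general trend: electron affinity increases across a period and decreases down a group.
(A) F (period 2, group 17) vs Si (period 3, group 14): the stated order agrees with the simple trend.
(B) Al (period 3, group 13) vs Ba (period 6, group 2): the stated order agrees with the simple trend.
(C) Sn (period 5, group 14) vs Sb (period 5, group 15): the stated order contradicts the simple trend.
The exception is (C): adding an electron to Sb's half-filled 5p³ is unfavourable, so Sn has the more exothermic EA.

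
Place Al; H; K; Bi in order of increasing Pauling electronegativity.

Atoms toward the upper right of the periodic table pull bonding electrons most strongly.
Neither a single period nor a single group — weigh both effects.
Al > K: both effects reinforce here, so Al is clearly the higher of the two.
Bi > Al: period and group pull opposite ways; the across-period shift dominates (2.02 vs 1.61).
H > Bi: period and group pull opposite ways; the down-group shift dominates (2.20 vs 2.02).
For reference (Pauling): H 2.20, Al 1.61, K 0.82, Bi 2.02.
So from lowest to highest: K < Al < Bi < H.

K < Al < Bi < H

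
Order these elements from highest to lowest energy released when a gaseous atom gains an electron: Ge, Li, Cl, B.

Cl > Ge > Li > B

Atoms with high Z_eff and room in the valence shell (especially the halogens) have the most exothermic electron affinities.
These span different periods and groups, so the two trends combine.
Li > B: this pair runs against the simple trend — see the exception note.
Ge > Li: the two effects oppose for this pair; the across-period effect wins (119 vs 60 kJ/mol).
Cl > Ge: relative to Ge, both the across-period and down-group shifts push Cl's electron affinity up.
Note the exception: Li has a higher electron affinity than B, contrary to the simple trend — B's ns²np¹ configuration gives only a small electron affinity — the sparsely filled np subshell binds an added electron weakly.
Tabulated electron affinity (kJ/mol): Li 60, B 27, Cl 349, Ge 119.
So from highest to lowest: Cl > Ge > Li > B.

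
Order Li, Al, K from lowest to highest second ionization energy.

Al < K < Li

IE_2 is the cost of taking one more electron from the +1 cation: Li⁺ is the bare [He] core; Al⁺ still has 2 valence electrons; K⁺ is the bare [Ar] core.
Core electrons are held far more tightly than valence electrons, so K and Li top the IE_2 order.
Tabulated IE_2 (kJ/mol): Li 7298, Al 1817, K 3052.
So the second ionization energies run Al < K < Li.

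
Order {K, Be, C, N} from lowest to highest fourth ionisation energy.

K < C < N < Be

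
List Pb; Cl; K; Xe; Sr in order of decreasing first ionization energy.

Cl, Xe, Pb, Sr, K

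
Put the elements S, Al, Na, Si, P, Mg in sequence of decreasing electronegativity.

S > P > Si > Al > Mg > Na

Na is in period 3, group 1; Mg is in period 3, group 2; Al is in period 3, group 13; Si is in period 3, group 14; P is in period 3, group 15; S is in period 3, group 16.
EN rises left→right (higher Z_eff, smaller atoms) and falls top→bottom (larger, more shielded atoms).
All lie in period 3, so electronegativity increases left to right.
So from highest to lowest: S > P > Si > Al > Mg > Na.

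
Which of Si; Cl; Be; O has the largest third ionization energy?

After 2 electrons have been removed, what remains? Si²⁺ still has 2 valence electrons; Cl²⁺ still has 5 valence electrons; Be²⁺ is the bare [He] core; O²⁺ still has 4 valence electrons.
Pulling an electron out of a noble-gas core costs far more than removing a remaining valence electron, so Be sits at the high end of IE_3.
Valence configurations: Si²⁺ [Ne]3s², Cl²⁺ [Ne]3s²3p³, O²⁺ [He]2s²2p².
Tabulated IE_3 (kJ/mol): Si 3232, Cl 3822, Be 14849, O 5300.
So the third ionization energies run Si < Cl < O < Be.

Be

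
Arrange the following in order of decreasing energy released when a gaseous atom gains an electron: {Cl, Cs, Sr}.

Cl is in period 3, group 17; Sr is in period 5, group 2; Cs is in period 6, group 1.
EA tends to increase across a period and decrease down a group, though the pattern is less regular than for IE or radius.
Here both period and group differ, so the two effects have to be weighed against each other.
Cs > Sr: this pair runs against the simple trend — see the exception note.
Cl > Cs: both effects reinforce here, so Cl is clearly the higher of the two.
Note the exception: Cs has a higher electron affinity than Sr, contrary to the simple trend — adding an electron to Sr (ns²) has to open a new, higher-energy np subshell, which is unfavourable.
For reference (kJ/mol): Cl 349, Sr 5, Cs 46.
So from highest to lowest: Cl > Cs > Sr.

Cl > Cs > Sr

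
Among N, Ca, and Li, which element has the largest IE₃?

Li

Consider each +2 ion: N²⁺ still has 3 valence electrons; Ca²⁺ is the bare [Ar] core; Li²⁺ is already 1 electron into the core.
Core electrons are held far more tightly than valence electrons, so Ca and Li top the IE_3 order.
Tabulated IE_3 (kJ/mol): N 4578, Ca 4912, Li 11815.
Overall IE_3 order: N < Ca < Li.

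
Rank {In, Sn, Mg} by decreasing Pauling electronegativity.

Sn > In > Mg

Mg is in period 3, group 2; In is in period 5, group 13; Sn is in period 5, group 14.
Atoms toward the upper right of the periodic table pull bonding electrons most strongly.
Neither a single period nor a single group — weigh both effects.
In > Mg: period and group pull opposite ways; the across-period shift dominates (1.78 vs 1.31).
Sn > In: Sn lies to the right of In in period 5, so the across-period effect alone puts Sn higher.
For reference (Pauling): Mg 1.31, In 1.78, Sn 1.96.
So from highest to lowest: Sn > In > Mg.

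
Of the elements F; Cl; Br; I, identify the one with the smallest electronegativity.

I

EN rises left→right (higher Z_eff, smaller atoms) and falls top→bottom (larger, more shielded atoms).
All are in group 17, so electronegativity increases up the group.
The smallest electronegativity among these belongs to I.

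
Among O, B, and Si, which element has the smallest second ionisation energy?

The second ionization energy removes an electron from the +1 ion. For each element: O⁺ still has 5 valence electrons; B⁺ still has 2 valence electrons; Si⁺ still has 3 valence electrons.
All are still removing valence electrons, so compare the +1 ions as you would atoms: IE_2 generally rises across a period (higher Z_eff) and falls down a group (larger shell), subject to the usual subshell exceptions.
Valence configurations: O⁺ [He]2s²2p³, B⁺ [He]2s², Si⁺ [Ne]3s²3p¹.
The numbers (kJ/mol): O 3388, B 2427, Si 1577.
Hence IE_2: Si < B < O.

Si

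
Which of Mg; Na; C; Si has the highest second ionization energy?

The second ionization energy removes an electron from the +1 ion. For each element: Mg⁺ still has 1 valence electron; Na⁺ is the bare [Ne] core; C⁺ still has 3 valence electrons; Si⁺ still has 3 valence electrons.
Pulling an electron out of a noble-gas core costs far more than removing a remaining valence electron, so Na sits at the high end of IE_2.
Valence configurations: Mg⁺ [Ne]3s¹, C⁺ [He]2s²2p¹, Si⁺ [Ne]3s²3p¹.
Tabulated IE_2 (kJ/mol): Mg 1451, Na 4562, C 2353, Si 1577.
Overall IE_2 order: Mg < Si < C < Na.

Na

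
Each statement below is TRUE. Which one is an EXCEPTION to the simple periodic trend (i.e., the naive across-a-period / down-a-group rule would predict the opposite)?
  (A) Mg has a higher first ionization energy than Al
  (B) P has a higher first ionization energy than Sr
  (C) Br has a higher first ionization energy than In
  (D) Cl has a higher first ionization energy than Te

(A)

The general trend: first ionization energy increases across a period and decreases down a group.
(A) Mg (period 3, group 2) vs Al (period 3, group 13): the stated order contradicts the simple trend.
(B) P (period 3, group 15) vs Sr (period 5, group 2): the stated order agrees with the simple trend.
(C) Br (period 4, group 17) vs In (period 5, group 13): the stated order agrees with the simple trend.
(D) Cl (period 3, group 17) vs Te (period 5, group 16): the stated order agrees with the simple trend.
The exception is (A): Al's single 3p electron is easier to remove than one from Mg's filled 3s².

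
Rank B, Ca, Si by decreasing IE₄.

After 3 electrons have been removed, what remains? B³⁺ is the bare [He] core; Ca³⁺ is already 1 electron into the core; Si³⁺ still has 1 valence electron.
Breaking into a closed-shell core is much more expensive than removing a leftover valence electron — Ca and B have the largest IE_4 here.
Approximate IE_4 values (kJ/mol): B 25026, Ca 6491, Si 4356.
Overall IE_4 order: Si < Ca < B.

B > Ca > Si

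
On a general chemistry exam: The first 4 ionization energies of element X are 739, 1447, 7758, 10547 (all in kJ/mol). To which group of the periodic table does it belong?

Look for the largest jump between consecutive ionization energies: IE3/IE2 ≈ 5.4, far larger than any earlier ratio.
That jump marks the point where a core electron is being removed. So the atom has 2 valence electrons.
A main-group element with 2 valence electrons is in group 2.

Group 2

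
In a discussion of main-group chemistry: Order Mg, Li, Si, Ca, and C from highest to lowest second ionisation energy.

IE_2 is the cost of taking one more electron from the +1 cation: Mg⁺ still has 1 valence electron; Li⁺ is the bare [He] core; Si⁺ still has 3 valence electrons; Ca⁺ still has 1 valence electron; C⁺ still has 3 valence electrons.
Core electrons are held far more tightly than valence electrons, so Li tops the IE_2 order.
Valence configurations: Mg⁺ [Ne]3s¹, Si⁺ [Ne]3s²3p¹, Ca⁺ [Ar]4s¹, C⁺ [He]2s²2p¹.
Approximate IE_2 values (kJ/mol): Mg 1451, Li 7298, Si 1577, Ca 1145, C 2353.
Hence IE_2: Ca < Mg < Si < C < Li.

Li > C > Si > Mg > Ca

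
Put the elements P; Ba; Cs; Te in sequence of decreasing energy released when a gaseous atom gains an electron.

P is in period 3, group 15; Te is in period 5, group 16; Cs is in period 6, group 1; Ba is in period 6, group 2.
EA tends to increase across a period and decrease down a group, though the pattern is less regular than for IE or radius.
These span different periods and groups, so the two trends combine.
Cs > Ba: this pair runs against the simple trend — see the exception note.
P > Cs: both effects reinforce here, so P is clearly the higher of the two.
Te > P: the two effects oppose for this pair; the across-period effect wins (190 vs 72 kJ/mol).
Note the exception: Cs has a higher electron affinity than Ba, contrary to the simple trend — adding an electron to Ba (ns²) has to open a new, higher-energy np subshell, which is unfavourable.
Approximate values (kJ/mol): P 72, Te 190, Cs 46, Ba 14.
So from highest to lowest: Te > P > Cs > Ba.

Te, P, Cs, Ba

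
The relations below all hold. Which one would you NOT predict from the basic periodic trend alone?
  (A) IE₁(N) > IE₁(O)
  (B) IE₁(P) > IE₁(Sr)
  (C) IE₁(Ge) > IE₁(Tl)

(A)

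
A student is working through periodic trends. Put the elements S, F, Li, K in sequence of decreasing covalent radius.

Li is in period 2, group 1; F is in period 2, group 17; S is in period 3, group 16; K is in period 4, group 1.
Moving right in a period, electrons are added to the same shell under a stronger nuclear pull, so atoms get smaller; moving down, a new shell is opened and atoms get larger.
These span different periods and groups, so the two trends combine.
S > F: both effects reinforce here, so S is clearly the larger of the two.
Li > S: the two effects oppose for this pair; the across-period effect wins (133 vs 103 pm).
K > Li: they share group 1; the group trend gives K the larger value.
Tabulated atomic radius (pm): Li 133, F 64, S 103, K 196.
So from largest to smallest: K > Li > S > F.

K > Li > S > F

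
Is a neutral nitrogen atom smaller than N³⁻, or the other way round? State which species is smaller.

Forming N³⁻ adds 3 electrons to N. More electron–electron repulsion in the same shell, with unchanged nuclear charge, lets the cloud expand.
An anion is larger than its parent atom: N³⁻ > N.

N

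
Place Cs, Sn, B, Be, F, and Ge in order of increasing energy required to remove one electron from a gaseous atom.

Be is in period 2, group 2; B is in period 2, group 13; F is in period 2, group 17; Ge is in period 4, group 14; Sn is in period 5, group 14; Cs is in period 6, group 1.
IE₁ increases left→right with effective nuclear charge and decreases top→bottom as the valence shell moves farther out.
These span different periods and groups, so the two trends combine.
Sn > Cs: both effects reinforce here, so Sn is clearly the higher of the two.
Ge > Sn: they share group 14; the group trend gives Ge the larger value.
B > Ge: period and group pull opposite ways; the down-group shift dominates (801 vs 762 kJ/mol).
Be > B: this pair runs against the simple trend — see the exception note.
F > Be: both are in period 2; the period trend gives F the larger value.
Note the exception: Be has a higher first ionization energy than B, contrary to the simple trend — removing B's lone 2p electron is easier than breaking Be's filled 2s².
Approximate values (kJ/mol): Be 900, B 801, F 1681, Ge 762, Sn 709, Cs 376.
So from lowest to highest: Cs < Sn < Ge < B < Be < F.

Cs, Sn, Ge, B, Be, F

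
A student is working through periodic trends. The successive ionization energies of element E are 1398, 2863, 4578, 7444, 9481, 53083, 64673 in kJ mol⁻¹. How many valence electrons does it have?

Look for the largest jump between consecutive ionization energies: IE6/IE5 ≈ 5.6, far larger than any earlier ratio.
That jump marks the point where a core electron is being removed. So the atom has 5 valence electrons.

5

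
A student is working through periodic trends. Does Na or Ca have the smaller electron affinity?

Ca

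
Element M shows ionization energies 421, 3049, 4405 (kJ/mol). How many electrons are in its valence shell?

1

Look for the largest jump between consecutive ionization energies: IE2/IE1 ≈ 7.2, far larger than any earlier ratio.
That jump marks the point where a core electron is being removed. So the atom has 1 valence electron.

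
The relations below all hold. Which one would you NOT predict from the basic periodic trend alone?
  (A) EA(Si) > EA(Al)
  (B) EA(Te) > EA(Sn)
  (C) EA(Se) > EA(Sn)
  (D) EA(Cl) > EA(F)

(D)

The general trend: electron affinity increases across a period and decreases down a group.
(A) Si (period 3, group 14) vs Al (period 3, group 13): the stated order agrees with the simple trend.
(B) Te (period 5, group 16) vs Sn (period 5, group 14): the stated order agrees with the simple trend.
(C) Se (period 4, group 16) vs Sn (period 5, group 14): the stated order agrees with the simple trend.
(D) Cl (period 3, group 17) vs F (period 2, group 17): the stated order contradicts the simple trend.
The exception is (D): F's small 2p subshell makes the incoming electron feel strong e⁻–e⁻ repulsion, so Cl actually releases more energy on gaining an electron.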